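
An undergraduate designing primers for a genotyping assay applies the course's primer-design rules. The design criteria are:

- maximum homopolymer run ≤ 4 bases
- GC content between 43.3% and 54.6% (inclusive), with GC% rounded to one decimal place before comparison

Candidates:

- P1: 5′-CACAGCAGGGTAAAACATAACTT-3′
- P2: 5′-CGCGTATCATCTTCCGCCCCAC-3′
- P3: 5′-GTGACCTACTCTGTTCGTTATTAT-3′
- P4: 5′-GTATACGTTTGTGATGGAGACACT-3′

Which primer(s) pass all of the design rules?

None of the candidates satisfy all criteria.

P1 (23 nt, A=10 T=4 G=4 C=5): longest run = 4 ✓; GC 9/23 = 39.1%, outside 43.3–54.6% ✗ — fails.
P2 (22 nt, A=3 T=5 G=3 C=11): longest run = 4 ✓; GC 14/22 = 63.6%, outside 43.3–54.6% ✗ — fails.
P3 (24 nt, A=4 T=11 G=4 C=5): longest run = 2 ✓; GC 9/24 = 37.5%, outside 43.3–54.6% ✗ — fails.
P4 (24 nt, A=6 T=8 G=7 C=3): longest run = 3 ✓; GC 10/24 = 41.7%, outside 43.3–54.6% ✗ — fails.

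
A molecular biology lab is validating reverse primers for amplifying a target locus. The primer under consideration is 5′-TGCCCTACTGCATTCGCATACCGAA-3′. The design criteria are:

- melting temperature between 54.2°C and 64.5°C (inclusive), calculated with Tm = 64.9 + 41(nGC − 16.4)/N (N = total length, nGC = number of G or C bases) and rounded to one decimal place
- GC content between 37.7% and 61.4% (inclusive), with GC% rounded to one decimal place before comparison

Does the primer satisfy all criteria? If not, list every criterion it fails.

Base counts: A=6, T=6, G=4, C=9 (length 25).
Tm: Tm = 64.9 + 41·(13 − 16.4)/25 = 59.3°C ✓
GC content: GC 13/25 = 52.0% ✓

Meets all criteria.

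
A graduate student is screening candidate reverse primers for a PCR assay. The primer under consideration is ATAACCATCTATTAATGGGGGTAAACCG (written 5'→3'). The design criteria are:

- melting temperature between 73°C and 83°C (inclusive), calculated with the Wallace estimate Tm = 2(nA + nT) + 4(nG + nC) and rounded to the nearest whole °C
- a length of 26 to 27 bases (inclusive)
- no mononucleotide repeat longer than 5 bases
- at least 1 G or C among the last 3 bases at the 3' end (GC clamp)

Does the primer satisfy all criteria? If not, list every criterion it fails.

Base counts: A=10, T=7, G=6, C=5 (length 28).
Tm: Tm = 2·17 + 4·11 = 78°C ✓
length: length 28, outside 26–27 ✗
homopolymer run: longest run = 5 ✓
GC clamp: 3' end CCG has 3 G/C ✓

Fails: length.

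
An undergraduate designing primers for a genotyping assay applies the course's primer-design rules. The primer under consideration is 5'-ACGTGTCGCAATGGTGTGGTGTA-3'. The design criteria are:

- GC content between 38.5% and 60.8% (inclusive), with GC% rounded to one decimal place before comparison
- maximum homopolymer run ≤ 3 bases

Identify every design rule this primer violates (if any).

Base counts: A=4, T=7, G=9, C=3 (length 23).
GC content: GC 12/23 = 52.2% ✓
homopolymer run: longest run = 2 ✓

Meets all criteria.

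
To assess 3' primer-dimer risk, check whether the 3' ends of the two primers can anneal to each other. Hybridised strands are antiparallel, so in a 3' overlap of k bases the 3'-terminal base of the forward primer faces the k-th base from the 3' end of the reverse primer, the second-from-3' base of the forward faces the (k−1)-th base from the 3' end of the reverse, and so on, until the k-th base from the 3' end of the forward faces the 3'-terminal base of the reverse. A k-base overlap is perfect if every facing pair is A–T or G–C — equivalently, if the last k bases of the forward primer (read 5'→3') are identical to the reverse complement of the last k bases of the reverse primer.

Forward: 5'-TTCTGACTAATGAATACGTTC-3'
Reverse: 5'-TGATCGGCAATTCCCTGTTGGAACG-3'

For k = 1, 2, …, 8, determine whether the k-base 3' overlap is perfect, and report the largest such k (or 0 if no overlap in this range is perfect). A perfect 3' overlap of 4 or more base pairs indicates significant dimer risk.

Longest perfect overlap: 5 complementary base pairs; significant dimer risk (threshold 4).

Last 8 bases (5'→3') — forward …ATACGTTC, reverse …TTGGAACG.
Reverse complement of the reverse primer's last 8 bases: CGTTCCAA; its first k bases are the reverse complement of the reverse primer's last k bases, so a perfect k-base overlap needs the forward primer's last k bases to equal them.
Comparing (forward last k vs required): k=1: C vs C ✓; k=2: TC vs CG ✗; k=3: TTC vs CGT ✗; k=4: GTTC vs CGTT ✗; k=5: CGTTC vs CGTTC ✓; k=6: ACGTTC vs CGTTCC ✗; k=7: TACGTTC vs CGTTCCA ✗; k=8: ATACGTTC vs CGTTCCAA ✗.
Perfect overlaps at k = 1, 5; the largest is 5.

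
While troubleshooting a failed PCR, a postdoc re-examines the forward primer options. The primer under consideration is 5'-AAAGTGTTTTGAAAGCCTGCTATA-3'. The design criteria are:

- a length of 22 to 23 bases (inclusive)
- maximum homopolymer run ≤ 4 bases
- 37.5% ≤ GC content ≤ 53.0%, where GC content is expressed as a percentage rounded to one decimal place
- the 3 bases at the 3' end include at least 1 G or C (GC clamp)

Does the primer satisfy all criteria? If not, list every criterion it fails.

Fails: length, GC content, GC clamp.

Base counts: A=8, T=8, G=5, C=3 (length 24).
length: length 24, outside 22–23 ✗
homopolymer run: longest run = 4 ✓
GC content: GC 8/24 = 33.3%, outside 37.5–53.0% ✗
GC clamp: 3' end ATA has 0 G/C, need ≥1 ✗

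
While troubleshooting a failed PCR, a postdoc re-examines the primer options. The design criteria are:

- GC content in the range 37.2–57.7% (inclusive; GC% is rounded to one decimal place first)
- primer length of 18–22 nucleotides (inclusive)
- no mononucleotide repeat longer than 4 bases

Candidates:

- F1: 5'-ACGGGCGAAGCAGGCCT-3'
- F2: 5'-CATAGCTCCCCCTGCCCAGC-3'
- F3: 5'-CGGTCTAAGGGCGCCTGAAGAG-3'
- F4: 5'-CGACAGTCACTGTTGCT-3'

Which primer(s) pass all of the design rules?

None of the candidates satisfy all criteria.

F1 (17 nt, A=4 T=1 G=7 C=5): GC 12/17 = 70.6%, outside 37.2–57.7% ✗; length 17, outside 18–22 ✗; longest run = 3 ✓ — fails.
F2 (20 nt, A=3 T=3 G=3 C=11): GC 14/20 = 70.0%, outside 37.2–57.7% ✗; length 20 ✓; longest run = 5, exceeds 4 ✗ — fails.
F3 (22 nt, A=5 T=3 G=9 C=5): GC 14/22 = 63.6%, outside 37.2–57.7% ✗; length 22 ✓; longest run = 3 ✓ — fails.
F4 (17 nt, A=3 T=5 G=4 C=5): GC 9/17 = 52.9% ✓; length 17, outside 18–22 ✗; longest run = 2 ✓ — fails.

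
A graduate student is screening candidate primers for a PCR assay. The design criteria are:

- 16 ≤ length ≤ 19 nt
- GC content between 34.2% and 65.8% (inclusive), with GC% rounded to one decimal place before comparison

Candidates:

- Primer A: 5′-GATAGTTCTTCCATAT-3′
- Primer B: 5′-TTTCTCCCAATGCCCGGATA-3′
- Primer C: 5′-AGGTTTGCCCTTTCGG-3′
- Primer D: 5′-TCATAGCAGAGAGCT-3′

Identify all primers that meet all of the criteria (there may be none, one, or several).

Primer C only.

Primer A (16 nt, A=4 T=7 G=2 C=3): length 16 ✓; GC 5/16 = 31.3%, outside 34.2–65.8% ✗ — fails.
Primer B (20 nt, A=4 T=6 G=3 C=7): length 20, outside 16–19 ✗; GC 10/20 = 50.0% ✓ — fails.
Primer C (16 nt, A=1 T=6 G=5 C=4): length 16 ✓; GC 9/16 = 56.3% ✓ — passes.
Primer D (15 nt, A=5 T=3 G=4 C=3): length 15, outside 16–19 ✗; GC 7/15 = 46.7% ✓ — fails.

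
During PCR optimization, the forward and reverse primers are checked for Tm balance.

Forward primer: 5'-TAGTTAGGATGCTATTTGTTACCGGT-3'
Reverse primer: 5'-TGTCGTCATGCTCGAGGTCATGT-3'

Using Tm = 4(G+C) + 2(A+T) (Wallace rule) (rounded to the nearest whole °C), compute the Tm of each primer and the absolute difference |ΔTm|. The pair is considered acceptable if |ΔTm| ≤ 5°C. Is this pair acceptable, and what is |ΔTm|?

|ΔTm| = 2°C; the pair is acceptable.

Forward: A=5 T=11 G=7 C=3 → Tm = 2·16 + 4·10 = 72°C.
Reverse: A=3 T=8 G=7 C=5 → Tm = 2·11 + 4·12 = 70°C.
|ΔTm| = |72 − 70| = 2°C, ≤ 5°C.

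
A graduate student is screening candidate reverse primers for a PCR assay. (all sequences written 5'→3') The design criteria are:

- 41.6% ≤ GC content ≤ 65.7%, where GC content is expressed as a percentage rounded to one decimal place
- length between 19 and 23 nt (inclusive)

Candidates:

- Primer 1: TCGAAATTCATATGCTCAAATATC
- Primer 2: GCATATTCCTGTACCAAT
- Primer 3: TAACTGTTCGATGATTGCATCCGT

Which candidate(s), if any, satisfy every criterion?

None of the candidates satisfy all criteria.

Primer 1 (24 nt, A=9 T=8 G=2 C=5): GC 7/24 = 29.2%, outside 41.6–65.7% ✗; length 24, outside 19–23 ✗ — fails.
Primer 2 (18 nt, A=5 T=6 G=2 C=5): GC 7/18 = 38.9%, outside 41.6–65.7% ✗; length 18, outside 19–23 ✗ — fails.
Primer 3 (24 nt, A=5 T=9 G=5 C=5): GC 10/24 = 41.7% ✓; length 24, outside 19–23 ✗ — fails.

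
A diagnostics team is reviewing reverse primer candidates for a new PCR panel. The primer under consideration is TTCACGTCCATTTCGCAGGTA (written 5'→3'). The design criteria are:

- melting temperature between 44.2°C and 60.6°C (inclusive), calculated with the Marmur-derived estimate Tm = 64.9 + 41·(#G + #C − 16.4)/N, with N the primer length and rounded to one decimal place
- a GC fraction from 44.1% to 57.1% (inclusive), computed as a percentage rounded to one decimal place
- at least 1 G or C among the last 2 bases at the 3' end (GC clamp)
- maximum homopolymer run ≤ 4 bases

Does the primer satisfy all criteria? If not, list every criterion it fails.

Base counts: A=4, T=7, G=4, C=6 (length 21).
Tm: Tm = 64.9 + 41·(10 − 16.4)/21 = 52.4°C ✓
GC content: GC 10/21 = 47.6% ✓
GC clamp: 3' end TA has 0 G/C, need ≥1 ✗
homopolymer run: longest run = 3 ✓

Fails: GC clamp.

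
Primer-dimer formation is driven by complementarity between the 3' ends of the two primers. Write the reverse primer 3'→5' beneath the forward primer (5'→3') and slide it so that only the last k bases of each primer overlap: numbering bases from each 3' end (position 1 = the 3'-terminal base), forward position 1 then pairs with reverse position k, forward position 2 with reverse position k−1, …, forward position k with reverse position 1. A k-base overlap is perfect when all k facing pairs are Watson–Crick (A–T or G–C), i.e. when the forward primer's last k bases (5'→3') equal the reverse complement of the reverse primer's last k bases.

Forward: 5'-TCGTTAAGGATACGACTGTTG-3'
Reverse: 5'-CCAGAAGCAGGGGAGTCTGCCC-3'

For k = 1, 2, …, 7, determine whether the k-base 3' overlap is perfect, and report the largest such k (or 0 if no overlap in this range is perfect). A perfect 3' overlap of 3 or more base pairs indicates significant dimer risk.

Longest perfect overlap: 1 complementary base pair; below the dimer-risk threshold (threshold 3).

Last 7 bases (5'→3') — forward …ACTGTTG, reverse …TCTGCCC.
Reverse complement of the reverse primer's last 7 bases: GGGCAGA; its first k bases are the reverse complement of the reverse primer's last k bases, so a perfect k-base overlap needs the forward primer's last k bases to equal them.
Comparing (forward last k vs required): k=1: G vs G ✓; k=2: TG vs GG ✗; k=3: TTG vs GGG ✗; k=4: GTTG vs GGGC ✗; k=5: TGTTG vs GGGCA ✗; k=6: CTGTTG vs GGGCAG ✗; k=7: ACTGTTG vs GGGCAGA ✗.
Only k = 1 is perfect, so the longest perfect 3' overlap is 1.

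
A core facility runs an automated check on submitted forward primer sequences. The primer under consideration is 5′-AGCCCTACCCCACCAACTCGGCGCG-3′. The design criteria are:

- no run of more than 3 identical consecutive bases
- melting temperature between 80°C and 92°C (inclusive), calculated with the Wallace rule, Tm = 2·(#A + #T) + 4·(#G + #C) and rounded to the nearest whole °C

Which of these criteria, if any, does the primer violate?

Fails: homopolymer run.

Base counts: A=5, T=2, G=5, C=13 (length 25).
homopolymer run: longest run = 4, exceeds 3 ✗
Tm: Tm = 2·7 + 4·18 = 86°C ✓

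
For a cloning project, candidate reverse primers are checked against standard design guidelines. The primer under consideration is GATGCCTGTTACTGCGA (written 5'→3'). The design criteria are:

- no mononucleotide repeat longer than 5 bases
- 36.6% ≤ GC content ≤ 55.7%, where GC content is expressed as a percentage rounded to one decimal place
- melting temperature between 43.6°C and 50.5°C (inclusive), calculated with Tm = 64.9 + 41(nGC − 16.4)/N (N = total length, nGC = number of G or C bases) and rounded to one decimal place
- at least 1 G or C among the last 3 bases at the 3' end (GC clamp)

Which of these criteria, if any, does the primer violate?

Meets all criteria.

Base counts: A=3, T=5, G=5, C=4 (length 17).
homopolymer run: longest run = 2 ✓
GC content: GC 9/17 = 52.9% ✓
Tm: Tm = 64.9 + 41·(9 − 16.4)/17 = 47.1°C ✓
GC clamp: 3' end CGA has 2 G/C ✓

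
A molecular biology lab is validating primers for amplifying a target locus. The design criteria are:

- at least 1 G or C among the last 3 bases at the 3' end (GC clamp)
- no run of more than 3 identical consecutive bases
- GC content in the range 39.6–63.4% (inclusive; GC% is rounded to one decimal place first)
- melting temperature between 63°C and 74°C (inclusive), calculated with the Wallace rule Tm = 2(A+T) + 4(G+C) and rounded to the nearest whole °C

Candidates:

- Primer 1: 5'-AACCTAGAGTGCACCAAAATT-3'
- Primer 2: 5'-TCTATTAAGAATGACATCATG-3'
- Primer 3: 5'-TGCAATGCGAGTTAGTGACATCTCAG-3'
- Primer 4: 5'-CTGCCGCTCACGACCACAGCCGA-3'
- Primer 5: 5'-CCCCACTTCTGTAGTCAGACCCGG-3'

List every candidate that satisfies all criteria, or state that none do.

Primer 1 (21 nt, A=9 T=4 G=3 C=5): 3' end ATT has 0 G/C, need ≥1 ✗; longest run = 4, exceeds 3 ✗; GC 8/21 = 38.1%, outside 39.6–63.4% ✗; Tm = 2·13 + 4·8 = 58°C, outside 63–74°C ✗ — fails.
Primer 2 (21 nt, A=8 T=7 G=3 C=3): 3' end ATG has 1 G/C ✓; longest run = 2 ✓; GC 6/21 = 28.6%, outside 39.6–63.4% ✗; Tm = 2·15 + 4·6 = 54°C, outside 63–74°C ✗ — fails.
Primer 3 (26 nt, A=7 T=7 G=7 C=5): 3' end CAG has 2 G/C ✓; longest run = 2 ✓; GC 12/26 = 46.2% ✓; Tm = 2·14 + 4·12 = 76°C, outside 63–74°C ✗ — fails.
Primer 4 (23 nt, A=5 T=2 G=5 C=11): 3' end CGA has 2 G/C ✓; longest run = 2 ✓; GC 16/23 = 69.6%, outside 39.6–63.4% ✗; Tm = 2·7 + 4·16 = 78°C, outside 63–74°C ✗ — fails.
Primer 5 (24 nt, A=4 T=5 G=5 C=10): 3' end CGG has 3 G/C ✓; longest run = 4, exceeds 3 ✗; GC 15/24 = 62.5% ✓; Tm = 2·9 + 4·15 = 78°C, outside 63–74°C ✗ — fails.

None of the candidates satisfy all criteria.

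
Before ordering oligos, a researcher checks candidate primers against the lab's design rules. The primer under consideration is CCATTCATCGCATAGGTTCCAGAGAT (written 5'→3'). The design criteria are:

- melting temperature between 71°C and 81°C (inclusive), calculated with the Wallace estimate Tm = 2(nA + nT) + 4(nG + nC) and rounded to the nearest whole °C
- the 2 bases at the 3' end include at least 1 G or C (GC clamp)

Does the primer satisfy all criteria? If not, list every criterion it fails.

Fails: GC clamp.

Base counts: A=7, T=7, G=5, C=7 (length 26).
Tm: Tm = 2·14 + 4·12 = 76°C ✓
GC clamp: 3' end AT has 0 G/C, need ≥1 ✗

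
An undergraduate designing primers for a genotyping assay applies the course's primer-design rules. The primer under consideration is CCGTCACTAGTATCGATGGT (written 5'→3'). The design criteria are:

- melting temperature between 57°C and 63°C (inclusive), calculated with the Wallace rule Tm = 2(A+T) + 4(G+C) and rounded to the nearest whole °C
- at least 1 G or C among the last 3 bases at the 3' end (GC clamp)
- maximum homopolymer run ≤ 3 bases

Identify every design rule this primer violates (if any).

Base counts: A=4, T=6, G=5, C=5 (length 20).
Tm: Tm = 2·10 + 4·10 = 60°C ✓
GC clamp: 3' end GGT has 2 G/C ✓
homopolymer run: longest run = 2 ✓

Meets all criteria.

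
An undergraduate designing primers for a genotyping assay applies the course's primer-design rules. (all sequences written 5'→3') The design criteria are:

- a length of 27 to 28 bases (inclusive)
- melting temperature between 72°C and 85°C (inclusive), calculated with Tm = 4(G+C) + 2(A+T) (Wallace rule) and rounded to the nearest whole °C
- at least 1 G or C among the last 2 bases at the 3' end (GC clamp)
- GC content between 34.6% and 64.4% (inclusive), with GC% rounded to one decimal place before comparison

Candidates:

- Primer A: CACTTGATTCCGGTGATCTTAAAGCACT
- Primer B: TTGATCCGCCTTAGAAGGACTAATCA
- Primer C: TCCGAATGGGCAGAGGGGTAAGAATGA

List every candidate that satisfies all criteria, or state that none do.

Primer A (28 nt, A=7 T=9 G=5 C=7): length 28 ✓; Tm = 2·16 + 4·12 = 80°C ✓; 3' end CT has 1 G/C ✓; GC 12/28 = 42.9% ✓ — passes.
Primer B (26 nt, A=8 T=7 G=5 C=6): length 26, outside 27–28 ✗; Tm = 2·15 + 4·11 = 74°C ✓; 3' end CA has 1 G/C ✓; GC 11/26 = 42.3% ✓ — fails.
Primer C (27 nt, A=9 T=4 G=11 C=3): length 27 ✓; Tm = 2·13 + 4·14 = 82°C ✓; 3' end GA has 1 G/C ✓; GC 14/27 = 51.9% ✓ — passes.

Primer A and Primer C.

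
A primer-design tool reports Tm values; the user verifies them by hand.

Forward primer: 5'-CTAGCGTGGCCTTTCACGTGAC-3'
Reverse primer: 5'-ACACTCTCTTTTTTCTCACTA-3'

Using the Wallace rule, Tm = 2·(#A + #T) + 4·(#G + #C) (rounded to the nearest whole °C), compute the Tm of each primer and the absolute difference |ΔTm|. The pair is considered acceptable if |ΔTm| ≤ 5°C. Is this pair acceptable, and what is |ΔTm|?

|ΔTm| = 14°C; the pair is not acceptable.

Forward: A=3 T=6 G=6 C=7 → Tm = 2·9 + 4·13 = 70°C.
Reverse: A=4 T=10 G=0 C=7 → Tm = 2·14 + 4·7 = 56°C.
|ΔTm| = |70 − 56| = 14°C, > 5°C.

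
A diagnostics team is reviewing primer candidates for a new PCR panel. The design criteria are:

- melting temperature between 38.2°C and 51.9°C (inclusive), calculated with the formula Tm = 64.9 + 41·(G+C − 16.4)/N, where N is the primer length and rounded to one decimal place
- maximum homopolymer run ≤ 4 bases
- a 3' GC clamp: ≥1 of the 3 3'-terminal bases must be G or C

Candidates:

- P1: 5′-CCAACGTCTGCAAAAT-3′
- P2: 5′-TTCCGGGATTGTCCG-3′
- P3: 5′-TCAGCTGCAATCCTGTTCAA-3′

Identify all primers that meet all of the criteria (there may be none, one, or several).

P1 (16 nt, A=6 T=3 G=2 C=5): Tm = 64.9 + 41·(7 − 16.4)/16 = 40.8°C ✓; longest run = 4 ✓; 3' end AAT has 0 G/C, need ≥1 ✗ — fails.
P2 (15 nt, A=1 T=5 G=5 C=4): Tm = 64.9 + 41·(9 − 16.4)/15 = 44.7°C ✓; longest run = 3 ✓; 3' end CCG has 3 G/C ✓ — passes.
P3 (20 nt, A=5 T=6 G=3 C=6): Tm = 64.9 + 41·(9 − 16.4)/20 = 49.7°C ✓; longest run = 2 ✓; 3' end CAA has 1 G/C ✓ — passes.

P2 and P3.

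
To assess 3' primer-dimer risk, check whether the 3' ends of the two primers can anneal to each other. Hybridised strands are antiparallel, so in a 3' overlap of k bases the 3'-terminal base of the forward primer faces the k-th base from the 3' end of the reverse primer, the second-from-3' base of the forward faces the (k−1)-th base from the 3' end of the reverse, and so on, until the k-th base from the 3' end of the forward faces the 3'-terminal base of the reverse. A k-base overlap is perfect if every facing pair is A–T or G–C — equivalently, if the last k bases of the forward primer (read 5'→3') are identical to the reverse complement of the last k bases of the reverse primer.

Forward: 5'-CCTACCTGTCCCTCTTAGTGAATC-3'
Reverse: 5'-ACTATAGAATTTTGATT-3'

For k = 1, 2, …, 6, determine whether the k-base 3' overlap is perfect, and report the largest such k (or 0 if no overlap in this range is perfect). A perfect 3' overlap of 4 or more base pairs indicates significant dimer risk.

Last 6 bases (5'→3') — forward …TGAATC, reverse …TTGATT.
Reverse complement of the reverse primer's last 6 bases: AATCAA; its first k bases are the reverse complement of the reverse primer's last k bases, so a perfect k-base overlap needs the forward primer's last k bases to equal them.
Comparing (forward last k vs required): k=1: C vs A ✗; k=2: TC vs AA ✗; k=3: ATC vs AAT ✗; k=4: AATC vs AATC ✓; k=5: GAATC vs AATCA ✗; k=6: TGAATC vs AATCAA ✗.
Only k = 4 is perfect, so the longest perfect 3' overlap is 4.

Longest perfect overlap: 4 complementary base pairs; significant dimer risk (threshold 4).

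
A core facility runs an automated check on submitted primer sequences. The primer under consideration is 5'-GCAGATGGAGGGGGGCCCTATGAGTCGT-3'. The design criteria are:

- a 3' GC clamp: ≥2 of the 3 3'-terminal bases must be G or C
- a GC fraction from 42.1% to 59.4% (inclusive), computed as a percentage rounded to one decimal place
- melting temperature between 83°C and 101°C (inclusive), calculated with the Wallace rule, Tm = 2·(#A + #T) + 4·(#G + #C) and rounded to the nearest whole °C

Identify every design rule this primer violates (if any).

Base counts: A=5, T=5, G=13, C=5 (length 28).
GC clamp: 3' end CGT has 2 G/C ✓
GC content: GC 18/28 = 64.3%, outside 42.1–59.4% ✗
Tm: Tm = 2·10 + 4·18 = 92°C ✓

Fails: GC content.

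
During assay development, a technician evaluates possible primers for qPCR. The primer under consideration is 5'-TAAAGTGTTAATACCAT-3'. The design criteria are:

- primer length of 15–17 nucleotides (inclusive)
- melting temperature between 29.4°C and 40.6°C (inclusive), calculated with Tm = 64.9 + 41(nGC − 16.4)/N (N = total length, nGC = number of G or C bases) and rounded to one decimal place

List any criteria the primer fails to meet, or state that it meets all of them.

Meets all criteria.

Base counts: A=7, T=6, G=2, C=2 (length 17).
length: length 17 ✓
Tm: Tm = 64.9 + 41·(4 − 16.4)/17 = 35.0°C ✓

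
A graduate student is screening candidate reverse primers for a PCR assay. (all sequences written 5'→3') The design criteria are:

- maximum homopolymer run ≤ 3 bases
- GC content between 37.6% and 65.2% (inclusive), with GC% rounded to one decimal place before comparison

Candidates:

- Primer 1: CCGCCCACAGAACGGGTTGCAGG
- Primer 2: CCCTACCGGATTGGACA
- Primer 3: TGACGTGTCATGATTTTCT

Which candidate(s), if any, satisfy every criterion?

Primer 2 only.

Primer 1 (23 nt, A=5 T=2 G=8 C=8): longest run = 3 ✓; GC 16/23 = 69.6%, outside 37.6–65.2% ✗ — fails.
Primer 2 (17 nt, A=4 T=3 G=4 C=6): longest run = 3 ✓; GC 10/17 = 58.8% ✓ — passes.
Primer 3 (19 nt, A=3 T=9 G=4 C=3): longest run = 4, exceeds 3 ✗; GC 7/19 = 36.8%, outside 37.6–65.2% ✗ — fails.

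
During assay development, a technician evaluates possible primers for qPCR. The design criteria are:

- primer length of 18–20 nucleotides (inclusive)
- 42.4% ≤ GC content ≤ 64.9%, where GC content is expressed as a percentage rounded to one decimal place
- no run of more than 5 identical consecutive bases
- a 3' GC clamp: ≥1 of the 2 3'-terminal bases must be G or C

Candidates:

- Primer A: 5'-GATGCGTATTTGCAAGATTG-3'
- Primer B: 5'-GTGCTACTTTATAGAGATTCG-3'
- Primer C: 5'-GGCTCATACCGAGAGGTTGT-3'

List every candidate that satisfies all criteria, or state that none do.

Primer C only.

Primer A (20 nt, A=5 T=7 G=6 C=2): length 20 ✓; GC 8/20 = 40.0%, outside 42.4–64.9% ✗; longest run = 3 ✓; 3' end TG has 1 G/C ✓ — fails.
Primer B (21 nt, A=5 T=8 G=5 C=3): length 21, outside 18–20 ✗; GC 8/21 = 38.1%, outside 42.4–64.9% ✗; longest run = 3 ✓; 3' end CG has 2 G/C ✓ — fails.
Primer C (20 nt, A=4 T=5 G=7 C=4): length 20 ✓; GC 11/20 = 55.0% ✓; longest run = 2 ✓; 3' end GT has 1 G/C ✓ — passes.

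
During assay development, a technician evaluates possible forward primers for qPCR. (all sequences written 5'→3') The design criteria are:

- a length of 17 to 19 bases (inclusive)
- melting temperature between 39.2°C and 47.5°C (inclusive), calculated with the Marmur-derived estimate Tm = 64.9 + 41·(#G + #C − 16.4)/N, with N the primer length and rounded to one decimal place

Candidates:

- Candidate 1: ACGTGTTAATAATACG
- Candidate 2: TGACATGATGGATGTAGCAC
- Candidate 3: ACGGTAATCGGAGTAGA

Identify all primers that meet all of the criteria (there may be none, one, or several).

Candidate 3 only.

Candidate 1 (16 nt, A=6 T=5 G=3 C=2): length 16, outside 17–19 ✗; Tm = 64.9 + 41·(5 − 16.4)/16 = 35.7°C, outside 39.2–47.5°C ✗ — fails.
Candidate 2 (20 nt, A=6 T=5 G=6 C=3): length 20, outside 17–19 ✗; Tm = 64.9 + 41·(9 − 16.4)/20 = 49.7°C, outside 39.2–47.5°C ✗ — fails.
Candidate 3 (17 nt, A=6 T=3 G=6 C=2): length 17 ✓; Tm = 64.9 + 41·(8 − 16.4)/17 = 44.6°C ✓ — passes.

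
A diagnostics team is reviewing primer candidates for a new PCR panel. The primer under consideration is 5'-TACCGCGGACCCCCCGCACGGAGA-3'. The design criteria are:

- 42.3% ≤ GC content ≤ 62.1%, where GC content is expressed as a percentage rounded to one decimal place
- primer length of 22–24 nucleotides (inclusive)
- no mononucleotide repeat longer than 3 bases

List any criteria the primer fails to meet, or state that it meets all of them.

Fails: GC content, homopolymer run.

Base counts: A=5, T=1, G=7, C=11 (length 24).
GC content: GC 18/24 = 75.0%, outside 42.3–62.1% ✗
length: length 24 ✓
homopolymer run: longest run = 6, exceeds 3 ✗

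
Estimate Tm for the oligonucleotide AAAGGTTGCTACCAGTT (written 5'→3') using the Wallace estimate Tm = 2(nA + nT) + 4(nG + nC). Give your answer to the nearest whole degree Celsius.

Base counts: A=5, T=5, G=4, C=3 (length 17).
Tm = 2·(5+5) + 4·(4+3) = 2·10 + 4·7 = 20 + 28 = 48°C.

48°C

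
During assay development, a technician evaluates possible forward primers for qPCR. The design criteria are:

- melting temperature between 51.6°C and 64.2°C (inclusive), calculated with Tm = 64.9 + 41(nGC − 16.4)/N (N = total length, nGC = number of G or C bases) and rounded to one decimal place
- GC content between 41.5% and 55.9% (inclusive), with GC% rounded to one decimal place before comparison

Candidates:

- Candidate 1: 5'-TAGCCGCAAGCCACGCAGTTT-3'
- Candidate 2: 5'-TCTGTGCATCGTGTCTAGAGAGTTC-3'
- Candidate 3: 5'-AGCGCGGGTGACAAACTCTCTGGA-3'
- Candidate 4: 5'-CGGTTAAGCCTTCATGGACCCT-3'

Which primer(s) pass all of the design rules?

Candidate 2 and Candidate 4.

Candidate 1 (21 nt, A=5 T=4 G=5 C=7): Tm = 64.9 + 41·(12 − 16.4)/21 = 56.3°C ✓; GC 12/21 = 57.1%, outside 41.5–55.9% ✗ — fails.
Candidate 2 (25 nt, A=4 T=9 G=7 C=5): Tm = 64.9 + 41·(12 − 16.4)/25 = 57.7°C ✓; GC 12/25 = 48.0% ✓ — passes.
Candidate 3 (24 nt, A=6 T=4 G=8 C=6): Tm = 64.9 + 41·(14 − 16.4)/24 = 60.8°C ✓; GC 14/24 = 58.3%, outside 41.5–55.9% ✗ — fails.
Candidate 4 (22 nt, A=4 T=6 G=5 C=7): Tm = 64.9 + 41·(12 − 16.4)/22 = 56.7°C ✓; GC 12/22 = 54.5% ✓ — passes.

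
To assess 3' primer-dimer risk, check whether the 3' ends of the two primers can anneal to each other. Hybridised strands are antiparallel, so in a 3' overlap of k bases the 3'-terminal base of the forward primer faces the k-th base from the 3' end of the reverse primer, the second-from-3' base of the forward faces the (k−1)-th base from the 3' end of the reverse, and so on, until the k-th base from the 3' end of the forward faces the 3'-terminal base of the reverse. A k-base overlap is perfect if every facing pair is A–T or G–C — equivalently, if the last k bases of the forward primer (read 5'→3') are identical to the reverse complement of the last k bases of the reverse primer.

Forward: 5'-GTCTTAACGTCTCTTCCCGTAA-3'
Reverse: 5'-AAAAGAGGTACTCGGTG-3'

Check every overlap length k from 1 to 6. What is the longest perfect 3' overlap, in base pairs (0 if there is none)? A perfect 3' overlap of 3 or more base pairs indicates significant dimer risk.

Longest perfect overlap: 0 complementary base pairs; below the dimer-risk threshold (threshold 3).

Last 6 bases (5'→3') — forward …CCGTAA, reverse …TCGGTG.
Reverse complement of the reverse primer's last 6 bases: CACCGA; its first k bases are the reverse complement of the reverse primer's last k bases, so a perfect k-base overlap needs the forward primer's last k bases to equal them.
Comparing (forward last k vs required): k=1: A vs C ✗; k=2: AA vs CA ✗; k=3: TAA vs CAC ✗; k=4: GTAA vs CACC ✗; k=5: CGTAA vs CACCG ✗; k=6: CCGTAA vs CACCGA ✗.
No overlap length from 1 to 6 is perfect, so the longest perfect 3' overlap is 0.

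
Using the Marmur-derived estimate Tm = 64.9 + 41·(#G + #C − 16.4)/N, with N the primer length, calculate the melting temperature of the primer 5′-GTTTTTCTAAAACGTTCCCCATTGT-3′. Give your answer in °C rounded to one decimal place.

Base counts: A=5, T=11, G=3, C=6; G+C = 9, N = 25.
Tm = 64.9 + 41·(9 − 16.4)/25 = 64.9 + -303.40/25 = 52.8°C.

52.8°C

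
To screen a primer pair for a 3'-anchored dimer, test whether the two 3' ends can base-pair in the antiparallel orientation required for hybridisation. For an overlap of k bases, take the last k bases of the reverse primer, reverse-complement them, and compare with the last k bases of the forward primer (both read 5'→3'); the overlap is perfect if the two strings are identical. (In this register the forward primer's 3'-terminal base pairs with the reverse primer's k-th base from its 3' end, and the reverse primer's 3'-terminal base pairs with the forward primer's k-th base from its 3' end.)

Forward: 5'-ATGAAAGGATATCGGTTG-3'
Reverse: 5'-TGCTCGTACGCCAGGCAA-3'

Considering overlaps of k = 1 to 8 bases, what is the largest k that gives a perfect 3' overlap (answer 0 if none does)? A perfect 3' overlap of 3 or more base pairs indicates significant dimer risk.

Last 8 bases (5'→3') — forward …ATCGGTTG, reverse …CCAGGCAA.
Reverse complement of the reverse primer's last 8 bases: TTGCCTGG; its first k bases are the reverse complement of the reverse primer's last k bases, so a perfect k-base overlap needs the forward primer's last k bases to equal them.
Comparing (forward last k vs required): k=1: G vs T ✗; k=2: TG vs TT ✗; k=3: TTG vs TTG ✓; k=4: GTTG vs TTGC ✗; k=5: GGTTG vs TTGCC ✗; k=6: CGGTTG vs TTGCCT ✗; k=7: TCGGTTG vs TTGCCTG ✗; k=8: ATCGGTTG vs TTGCCTGG ✗.
Only k = 3 is perfect, so the longest perfect 3' overlap is 3.

Longest perfect overlap: 3 complementary base pairs; significant dimer risk (threshold 3).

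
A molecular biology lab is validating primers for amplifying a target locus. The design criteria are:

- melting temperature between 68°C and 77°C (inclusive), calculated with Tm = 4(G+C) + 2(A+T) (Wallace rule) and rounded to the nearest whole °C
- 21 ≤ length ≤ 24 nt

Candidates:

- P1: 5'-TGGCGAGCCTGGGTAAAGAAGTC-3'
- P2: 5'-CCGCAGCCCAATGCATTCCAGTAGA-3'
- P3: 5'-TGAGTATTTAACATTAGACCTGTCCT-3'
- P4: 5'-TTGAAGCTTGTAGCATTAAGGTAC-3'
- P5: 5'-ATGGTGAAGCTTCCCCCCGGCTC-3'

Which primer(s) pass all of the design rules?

P1 (23 nt, A=6 T=4 G=9 C=4): Tm = 2·10 + 4·13 = 72°C ✓; length 23 ✓ — passes.
P2 (25 nt, A=7 T=4 G=5 C=9): Tm = 2·11 + 4·14 = 78°C, outside 68–77°C ✗; length 25, outside 21–24 ✗ — fails.
P3 (26 nt, A=7 T=10 G=4 C=5): Tm = 2·17 + 4·9 = 70°C ✓; length 26, outside 21–24 ✗ — fails.
P4 (24 nt, A=7 T=8 G=6 C=3): Tm = 2·15 + 4·9 = 66°C, outside 68–77°C ✗; length 24 ✓ — fails.
P5 (23 nt, A=3 T=5 G=6 C=9): Tm = 2·8 + 4·15 = 76°C ✓; length 23 ✓ — passes.

P1 and P5.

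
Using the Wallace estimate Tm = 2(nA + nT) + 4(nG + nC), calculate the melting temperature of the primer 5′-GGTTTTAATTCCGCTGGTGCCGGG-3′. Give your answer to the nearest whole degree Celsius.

Base counts: A=2, T=8, G=9, C=5 (length 24).
Tm = 2·(2+8) + 4·(9+5) = 2·10 + 4·14 = 20 + 56 = 76°C.

76°C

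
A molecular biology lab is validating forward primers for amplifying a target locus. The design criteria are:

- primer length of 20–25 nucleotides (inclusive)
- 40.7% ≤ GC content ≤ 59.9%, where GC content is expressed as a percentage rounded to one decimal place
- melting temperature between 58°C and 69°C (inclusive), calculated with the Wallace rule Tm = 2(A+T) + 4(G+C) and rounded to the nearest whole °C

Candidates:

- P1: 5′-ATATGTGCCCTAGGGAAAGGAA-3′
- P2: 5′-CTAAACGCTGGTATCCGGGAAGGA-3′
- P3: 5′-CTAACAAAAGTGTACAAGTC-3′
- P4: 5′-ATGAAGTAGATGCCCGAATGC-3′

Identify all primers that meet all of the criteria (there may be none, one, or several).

P1 (22 nt, A=8 T=4 G=7 C=3): length 22 ✓; GC 10/22 = 45.5% ✓; Tm = 2·12 + 4·10 = 64°C ✓ — passes.
P2 (24 nt, A=7 T=4 G=8 C=5): length 24 ✓; GC 13/24 = 54.2% ✓; Tm = 2·11 + 4·13 = 74°C, outside 58–69°C ✗ — fails.
P3 (20 nt, A=9 T=4 G=3 C=4): length 20 ✓; GC 7/20 = 35.0%, outside 40.7–59.9% ✗; Tm = 2·13 + 4·7 = 54°C, outside 58–69°C ✗ — fails.
P4 (21 nt, A=7 T=4 G=6 C=4): length 21 ✓; GC 10/21 = 47.6% ✓; Tm = 2·11 + 4·10 = 62°C ✓ — passes.

P1 and P4.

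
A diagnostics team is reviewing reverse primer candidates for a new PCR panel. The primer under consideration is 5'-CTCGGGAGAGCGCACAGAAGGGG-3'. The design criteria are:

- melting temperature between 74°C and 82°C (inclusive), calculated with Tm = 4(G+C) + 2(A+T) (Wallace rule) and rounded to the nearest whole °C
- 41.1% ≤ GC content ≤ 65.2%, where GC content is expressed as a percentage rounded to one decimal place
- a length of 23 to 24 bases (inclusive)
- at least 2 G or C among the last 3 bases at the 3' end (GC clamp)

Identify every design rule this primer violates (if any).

Fails: GC content.

Base counts: A=6, T=1, G=11, C=5 (length 23).
Tm: Tm = 2·7 + 4·16 = 78°C ✓
GC content: GC 16/23 = 69.6%, outside 41.1–65.2% ✗
length: length 23 ✓
GC clamp: 3' end GGG has 3 G/C ✓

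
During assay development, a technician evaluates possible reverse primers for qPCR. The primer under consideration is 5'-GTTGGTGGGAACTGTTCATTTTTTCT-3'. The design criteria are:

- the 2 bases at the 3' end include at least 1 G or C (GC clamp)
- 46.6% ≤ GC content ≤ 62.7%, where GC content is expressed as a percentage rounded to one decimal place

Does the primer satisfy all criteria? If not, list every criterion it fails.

Fails: GC content.

Base counts: A=3, T=13, G=7, C=3 (length 26).
GC clamp: 3' end CT has 1 G/C ✓
GC content: GC 10/26 = 38.5%, outside 46.6–62.7% ✗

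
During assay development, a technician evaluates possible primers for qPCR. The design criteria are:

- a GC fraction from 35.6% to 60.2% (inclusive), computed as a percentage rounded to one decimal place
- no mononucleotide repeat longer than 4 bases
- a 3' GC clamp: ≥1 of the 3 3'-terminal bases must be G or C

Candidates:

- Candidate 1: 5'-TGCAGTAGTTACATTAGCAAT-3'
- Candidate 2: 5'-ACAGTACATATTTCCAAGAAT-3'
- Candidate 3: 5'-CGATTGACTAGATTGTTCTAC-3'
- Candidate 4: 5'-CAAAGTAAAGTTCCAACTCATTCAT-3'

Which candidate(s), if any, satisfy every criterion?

Candidate 3 only.

Candidate 1 (21 nt, A=7 T=7 G=4 C=3): GC 7/21 = 33.3%, outside 35.6–60.2% ✗; longest run = 2 ✓; 3' end AAT has 0 G/C, need ≥1 ✗ — fails.
Candidate 2 (21 nt, A=9 T=6 G=2 C=4): GC 6/21 = 28.6%, outside 35.6–60.2% ✗; longest run = 3 ✓; 3' end AAT has 0 G/C, need ≥1 ✗ — fails.
Candidate 3 (21 nt, A=5 T=8 G=4 C=4): GC 8/21 = 38.1% ✓; longest run = 2 ✓; 3' end TAC has 1 G/C ✓ — passes.
Candidate 4 (25 nt, A=10 T=7 G=2 C=6): GC 8/25 = 32.0%, outside 35.6–60.2% ✗; longest run = 3 ✓; 3' end CAT has 1 G/C ✓ — fails.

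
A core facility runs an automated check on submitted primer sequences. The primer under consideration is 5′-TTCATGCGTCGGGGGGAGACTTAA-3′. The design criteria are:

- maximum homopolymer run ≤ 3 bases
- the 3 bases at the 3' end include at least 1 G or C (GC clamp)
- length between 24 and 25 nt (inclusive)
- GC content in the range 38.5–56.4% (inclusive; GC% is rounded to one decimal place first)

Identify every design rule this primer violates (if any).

Fails: homopolymer run, GC clamp.

Base counts: A=5, T=6, G=9, C=4 (length 24).
homopolymer run: longest run = 6, exceeds 3 ✗
GC clamp: 3' end TAA has 0 G/C, need ≥1 ✗
length: length 24 ✓
GC content: GC 13/24 = 54.2% ✓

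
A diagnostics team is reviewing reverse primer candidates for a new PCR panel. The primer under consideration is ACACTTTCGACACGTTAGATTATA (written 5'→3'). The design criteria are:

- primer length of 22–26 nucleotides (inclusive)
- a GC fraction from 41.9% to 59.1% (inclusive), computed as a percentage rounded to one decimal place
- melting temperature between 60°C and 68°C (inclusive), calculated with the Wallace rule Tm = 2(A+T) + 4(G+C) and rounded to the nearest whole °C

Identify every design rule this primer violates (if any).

Base counts: A=8, T=8, G=3, C=5 (length 24).
length: length 24 ✓
GC content: GC 8/24 = 33.3%, outside 41.9–59.1% ✗
Tm: Tm = 2·16 + 4·8 = 64°C ✓

Fails: GC content.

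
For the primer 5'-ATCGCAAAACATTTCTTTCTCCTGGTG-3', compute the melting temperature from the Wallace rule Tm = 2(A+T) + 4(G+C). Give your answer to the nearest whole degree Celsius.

Base counts: A=6, T=10, G=4, C=7 (length 27).
Tm = 2·(6+10) + 4·(4+7) = 2·16 + 4·11 = 32 + 44 = 76°C.

76°C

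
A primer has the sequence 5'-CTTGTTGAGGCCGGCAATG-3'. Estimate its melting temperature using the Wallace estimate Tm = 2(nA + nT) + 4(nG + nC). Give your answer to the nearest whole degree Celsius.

Base counts: A=3, T=5, G=7, C=4 (length 19).
Tm = 2·(3+5) + 4·(7+4) = 2·8 + 4·11 = 16 + 44 = 60°C.

60°C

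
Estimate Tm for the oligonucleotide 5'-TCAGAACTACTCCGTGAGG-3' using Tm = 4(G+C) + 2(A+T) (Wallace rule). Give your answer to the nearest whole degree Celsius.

58°C

Base counts: A=5, T=4, G=5, C=5 (length 19).
Tm = 2·(5+4) + 4·(5+5) = 2·9 + 4·10 = 18 + 40 = 58°C.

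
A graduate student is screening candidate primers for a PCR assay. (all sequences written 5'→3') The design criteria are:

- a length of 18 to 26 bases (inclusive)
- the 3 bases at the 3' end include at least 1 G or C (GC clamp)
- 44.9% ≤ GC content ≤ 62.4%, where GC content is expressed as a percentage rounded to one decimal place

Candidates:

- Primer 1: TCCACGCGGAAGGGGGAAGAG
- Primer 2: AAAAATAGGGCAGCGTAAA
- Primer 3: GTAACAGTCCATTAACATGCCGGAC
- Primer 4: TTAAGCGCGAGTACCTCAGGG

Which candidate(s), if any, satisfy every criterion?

Primer 1 (21 nt, A=6 T=1 G=10 C=4): length 21 ✓; 3' end GAG has 2 G/C ✓; GC 14/21 = 66.7%, outside 44.9–62.4% ✗ — fails.
Primer 2 (19 nt, A=10 T=2 G=5 C=2): length 19 ✓; 3' end AAA has 0 G/C, need ≥1 ✗; GC 7/19 = 36.8%, outside 44.9–62.4% ✗ — fails.
Primer 3 (25 nt, A=8 T=5 G=5 C=7): length 25 ✓; 3' end GAC has 2 G/C ✓; GC 12/25 = 48.0% ✓ — passes.
Primer 4 (21 nt, A=5 T=4 G=7 C=5): length 21 ✓; 3' end GGG has 3 G/C ✓; GC 12/21 = 57.1% ✓ — passes.

Primer 3 and Primer 4.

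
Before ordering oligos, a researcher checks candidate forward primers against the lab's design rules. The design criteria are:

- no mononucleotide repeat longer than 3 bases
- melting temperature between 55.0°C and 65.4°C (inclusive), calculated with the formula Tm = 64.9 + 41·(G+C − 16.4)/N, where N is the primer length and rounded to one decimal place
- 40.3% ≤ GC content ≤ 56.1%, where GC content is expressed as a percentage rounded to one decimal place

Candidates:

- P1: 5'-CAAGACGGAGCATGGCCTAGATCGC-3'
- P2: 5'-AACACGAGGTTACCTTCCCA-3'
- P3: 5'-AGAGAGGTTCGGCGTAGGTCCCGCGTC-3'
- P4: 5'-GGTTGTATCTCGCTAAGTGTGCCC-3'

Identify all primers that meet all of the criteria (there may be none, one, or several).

P1 (25 nt, A=7 T=3 G=8 C=7): longest run = 2 ✓; Tm = 64.9 + 41·(15 − 16.4)/25 = 62.6°C ✓; GC 15/25 = 60.0%, outside 40.3–56.1% ✗ — fails.
P2 (20 nt, A=6 T=4 G=3 C=7): longest run = 3 ✓; Tm = 64.9 + 41·(10 − 16.4)/20 = 51.8°C, outside 55.0–65.4°C ✗; GC 10/20 = 50.0% ✓ — fails.
P3 (27 nt, A=4 T=5 G=11 C=7): longest run = 3 ✓; Tm = 64.9 + 41·(18 − 16.4)/27 = 67.3°C, outside 55.0–65.4°C ✗; GC 18/27 = 66.7%, outside 40.3–56.1% ✗ — fails.
P4 (24 nt, A=3 T=8 G=7 C=6): longest run = 3 ✓; Tm = 64.9 + 41·(13 − 16.4)/24 = 59.1°C ✓; GC 13/24 = 54.2% ✓ — passes.

P4 only.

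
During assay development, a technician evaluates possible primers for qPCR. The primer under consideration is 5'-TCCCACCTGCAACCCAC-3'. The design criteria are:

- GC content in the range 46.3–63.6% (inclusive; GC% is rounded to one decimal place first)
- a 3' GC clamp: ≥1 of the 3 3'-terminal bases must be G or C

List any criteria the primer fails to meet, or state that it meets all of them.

Base counts: A=4, T=2, G=1, C=10 (length 17).
GC content: GC 11/17 = 64.7%, outside 46.3–63.6% ✗
GC clamp: 3' end CAC has 2 G/C ✓

Fails: GC content.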